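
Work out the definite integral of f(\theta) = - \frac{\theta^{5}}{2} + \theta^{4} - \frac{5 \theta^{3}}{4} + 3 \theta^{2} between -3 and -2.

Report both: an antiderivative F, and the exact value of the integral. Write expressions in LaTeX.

Antiderivative: F(\theta) = - \frac{\theta^{6}}{12} + \frac{\theta^{5}}{5} - \frac{5 \theta^{4}}{16} + \theta^{3}; value = \frac{32863}{240}

Integrate term by term and add the pieces.
F(\theta) = - \frac{\theta^{6}}{12} + \frac{\theta^{5}}{5} - \frac{5 \theta^{4}}{16} + \theta^{3} is an antiderivative of f.
Check: d/d\theta[- \frac{\theta^{6}}{12} + \frac{\theta^{5}}{5} - \frac{5 \theta^{4}}{16} + \theta^{3}] = - \frac{\theta^{5}}{2} + \theta^{4} - \frac{5 \theta^{3}}{4} + 3 \theta^{2} = f(\theta).
F(-2) = - \frac{371}{15}; F(-3) = - \frac{12933}{80}.
Integral = F(-2) - F(-3) = \frac{32863}{240}.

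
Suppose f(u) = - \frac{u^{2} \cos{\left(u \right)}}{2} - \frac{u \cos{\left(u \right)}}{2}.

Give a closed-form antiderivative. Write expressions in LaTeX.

Integrate term by term and add the pieces.
Check: d/du[- \frac{u^{2} \sin{\left(u \right)}}{2} - \frac{u \sin{\left(u \right)}}{2} - u \cos{\left(u \right)} + \sin{\left(u \right)} - \frac{\cos{\left(u \right)}}{2}] = - \frac{u^{2} \cos{\left(u \right)}}{2} - \frac{u \cos{\left(u \right)}}{2} = f(u).

An antiderivative is F(u) = - \frac{u^{2} \sin{\left(u \right)}}{2} - \frac{u \sin{\left(u \right)}}{2} - u \cos{\left(u \right)} + \sin{\left(u \right)} - \frac{\cos{\left(u \right)}}{2}.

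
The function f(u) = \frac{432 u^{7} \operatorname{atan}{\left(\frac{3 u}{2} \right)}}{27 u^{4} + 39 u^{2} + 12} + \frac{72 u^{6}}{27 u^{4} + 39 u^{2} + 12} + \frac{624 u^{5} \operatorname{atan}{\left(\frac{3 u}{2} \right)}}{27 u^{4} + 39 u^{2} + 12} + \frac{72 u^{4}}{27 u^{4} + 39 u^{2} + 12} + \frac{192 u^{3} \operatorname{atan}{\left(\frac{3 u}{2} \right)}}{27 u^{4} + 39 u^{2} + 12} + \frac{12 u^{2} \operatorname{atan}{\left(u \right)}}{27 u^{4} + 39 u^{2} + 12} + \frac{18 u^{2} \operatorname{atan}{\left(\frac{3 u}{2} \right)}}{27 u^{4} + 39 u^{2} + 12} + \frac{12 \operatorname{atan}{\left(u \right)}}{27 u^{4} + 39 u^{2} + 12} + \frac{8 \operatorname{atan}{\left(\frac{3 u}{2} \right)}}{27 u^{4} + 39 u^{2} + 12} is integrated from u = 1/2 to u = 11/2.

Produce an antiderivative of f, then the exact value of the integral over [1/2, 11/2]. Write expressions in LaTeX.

Recognize the product-rule pattern: f = v'r + vr' with v = 4 u^{4} + \frac{2 \operatorname{atan}{\left(u \right)}}{3}, r = \operatorname{atan}{\left(\frac{3 u}{2} \right)}, so integration by parts undoes it.
F(u) = 4 u^{4} \operatorname{atan}{\left(\frac{3 u}{2} \right)} + \frac{2 \operatorname{atan}{\left(u \right)} \operatorname{atan}{\left(\frac{3 u}{2} \right)}}{3} is an antiderivative of f.
Check: d/du[4 u^{4} \operatorname{atan}{\left(\frac{3 u}{2} \right)} + \frac{2 \operatorname{atan}{\left(u \right)} \operatorname{atan}{\left(\frac{3 u}{2} \right)}}{3}] = \frac{432 u^{7} \operatorname{atan}{\left(\frac{3 u}{2} \right)} + 72 u^{6} + 624 u^{5} \operatorname{atan}{\left(\frac{3 u}{2} \right)} + 72 u^{4} + 192 u^{3} \operatorname{atan}{\left(\frac{3 u}{2} \right)} + 12 u^{2} \operatorname{atan}{\left(u \right)} + 18 u^{2} \operatorname{atan}{\left(\frac{3 u}{2} \right)} + 12 \operatorname{atan}{\left(u \right)} + 8 \operatorname{atan}{\left(\frac{3 u}{2} \right)}}{27 u^{4} + 39 u^{2} + 12}, which equals f(u).
F(11/2) = \frac{2 \operatorname{atan}{\left(\frac{11}{2} \right)} \operatorname{atan}{\left(\frac{33}{4} \right)}}{3} + \frac{14641 \operatorname{atan}{\left(\frac{33}{4} \right)}}{4}; F(1/2) = \frac{\operatorname{atan}{\left(\frac{3}{4} \right)}}{4} + \frac{2 \operatorname{atan}{\left(\frac{1}{2} \right)} \operatorname{atan}{\left(\frac{3}{4} \right)}}{3}.
Integral = F(11/2) - F(1/2) = - \frac{2 \operatorname{atan}{\left(\frac{1}{2} \right)} \operatorname{atan}{\left(\frac{3}{4} \right)}}{3} - \frac{\operatorname{atan}{\left(\frac{3}{4} \right)}}{4} + \frac{2 \operatorname{atan}{\left(\frac{11}{2} \right)} \operatorname{atan}{\left(\frac{33}{4} \right)}}{3} + \frac{14641 \operatorname{atan}{\left(\frac{33}{4} \right)}}{4}.

Antiderivative: F(u) = 4 u^{4} \operatorname{atan}{\left(\frac{3 u}{2} \right)} + \frac{2 \operatorname{atan}{\left(u \right)} \operatorname{atan}{\left(\frac{3 u}{2} \right)}}{3}; value = - \frac{2 \operatorname{atan}{\left(\frac{1}{2} \right)} \operatorname{atan}{\left(\frac{3}{4} \right)}}{3} - \frac{\operatorname{atan}{\left(\frac{3}{4} \right)}}{4} + \frac{2 \operatorname{atan}{\left(\frac{11}{2} \right)} \operatorname{atan}{\left(\frac{33}{4} \right)}}{3} + \frac{14641 \operatorname{atan}{\left(\frac{33}{4} \right)}}{4}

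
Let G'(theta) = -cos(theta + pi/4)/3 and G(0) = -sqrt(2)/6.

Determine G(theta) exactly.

G(theta) = -sin(theta + pi/4)/3

Check a candidate G(theta) by differentiating: d/dtheta[G] must match the given G'(theta).
A general antiderivative is -sin(theta + pi/4)/3 + C.
The condition gives C = -sqrt(2)/6 - (-sqrt(2)/6) = 0.
So G(theta) = -sin(theta + pi/4)/3.
Check: d/dtheta[-sin(theta + pi/4)/3] = -cos(theta + pi/4)/3 = G'(theta).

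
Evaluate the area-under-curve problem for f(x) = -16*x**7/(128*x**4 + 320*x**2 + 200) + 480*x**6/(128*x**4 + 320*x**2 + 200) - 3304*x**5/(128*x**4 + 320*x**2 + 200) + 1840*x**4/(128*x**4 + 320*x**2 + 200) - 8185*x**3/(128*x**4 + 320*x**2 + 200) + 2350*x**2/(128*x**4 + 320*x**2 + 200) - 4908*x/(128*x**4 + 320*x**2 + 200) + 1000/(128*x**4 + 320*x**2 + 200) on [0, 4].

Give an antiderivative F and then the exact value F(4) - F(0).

Antiderivative: F(x) = -(4*x**6 - 160*x**5 + 1637*x**4 - 840*x**3 + 2104*x**2 - 800*x + 176)/(32*(4*x**2 + 5)); value = -12816/115

The integrand splits into summands that can be handled one at a time.
F(x) = -(4*x**6 - 160*x**5 + 1637*x**4 - 840*x**3 + 2104*x**2 - 800*x + 176)/(32*(4*x**2 + 5)) is an antiderivative of f.
Check: d/dx[-(4*x**6 - 160*x**5 + 1637*x**4 - 840*x**3 + 2104*x**2 - 800*x + 176)/(32*(4*x**2 + 5))] = (-16*x**7 + 480*x**6 - 3304*x**5 + 1840*x**4 - 8185*x**3 + 2350*x**2 - 4908*x + 1000)/(128*x**4 + 320*x**2 + 200), which equals f(x).
F(4) = -5177/46; F(0) = -11/10.
Integral = F(4) - F(0) = -12816/115.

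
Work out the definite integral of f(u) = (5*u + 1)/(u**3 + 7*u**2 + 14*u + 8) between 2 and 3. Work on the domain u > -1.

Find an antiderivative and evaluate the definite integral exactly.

Factor the denominator ((u + 1)*(u + 2)*(u + 4)) and decompose: f = -19/(6*(u + 4)) + 9/(2*(u + 2)) - 4/(3*(u + 1)); each piece integrates to a log, atan, or power term.
F(u) = -4*log(u + 1)/3 + 9*log(u + 2)/2 - 19*log(u + 4)/6 is an antiderivative of f.
Check: d/du[-4*log(u + 1)/3 + 9*log(u + 2)/2 - 19*log(u + 4)/6] = (5*u + 1)/(u**3 + 7*u**2 + 14*u + 8) = f(u).
F(3) = -19*log(7)/6 - 4*log(4)/3 + 9*log(5)/2; F(2) = -19*log(6)/6 - 4*log(3)/3 + 9*log(4)/2.
Integral = F(3) - F(2) = -35*log(4)/6 - 19*log(7)/6 + 4*log(3)/3 + 19*log(6)/6 + 9*log(5)/2.

Antiderivative: F(u) = -4*log(u + 1)/3 + 9*log(u + 2)/2 - 19*log(u + 4)/6; value = -35*log(4)/6 - 19*log(7)/6 + 4*log(3)/3 + 19*log(6)/6 + 9*log(5)/2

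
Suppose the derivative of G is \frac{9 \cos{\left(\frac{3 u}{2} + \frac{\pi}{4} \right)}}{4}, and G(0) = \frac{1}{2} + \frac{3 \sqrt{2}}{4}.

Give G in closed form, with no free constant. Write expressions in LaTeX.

G(u) = \frac{3 \sin{\left(\frac{3 u}{2} + \frac{\pi}{4} \right)} + 1}{2}

A first test for any G(u): its u-derivative must equal the given G'(u).
A general antiderivative is \frac{3 \sin{\left(\frac{3 u}{2} + \frac{\pi}{4} \right)}}{2} + C.
The condition gives C = \frac{1}{2} + \frac{3 \sqrt{2}}{4} - (\frac{3 \sqrt{2}}{4}) = \frac{1}{2}.
So G(u) = \frac{3 \sin{\left(\frac{3 u}{2} + \frac{\pi}{4} \right)} + 1}{2}.
Check: d/du[\frac{3 \sin{\left(\frac{3 u}{2} + \frac{\pi}{4} \right)} + 1}{2}] = \frac{9 \cos{\left(\frac{3 u}{2} + \frac{\pi}{4} \right)}}{4} = G'(u).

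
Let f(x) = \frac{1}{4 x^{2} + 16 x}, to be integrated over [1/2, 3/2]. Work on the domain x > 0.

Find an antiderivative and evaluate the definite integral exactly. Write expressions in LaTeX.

Factor the denominator (4 x \left(x + 4\right)) and decompose: f = - \frac{1}{16 \left(x + 4\right)} + \frac{1}{16 x}; each piece integrates to a log, atan, or power term.
F(x) = \frac{\log{\left(x \right)}}{16} - \frac{\log{\left(x + 4 \right)}}{16} is an antiderivative of f.
Check: d/dx[\frac{\log{\left(x \right)}}{16} - \frac{\log{\left(x + 4 \right)}}{16}] = \frac{1}{4 x^{2} + 16 x} = f(x).
F(3/2) = - \frac{\log{\left(\frac{11}{2} \right)}}{16} + \frac{\log{\left(\frac{3}{2} \right)}}{16}; F(1/2) = - \frac{\log{\left(\frac{9}{2} \right)}}{16} - \frac{\log{\left(2 \right)}}{16}.
Integral = F(3/2) - F(1/2) = - \frac{\log{\left(\frac{11}{2} \right)}}{16} + \frac{\log{\left(\frac{3}{2} \right)}}{16} + \frac{\log{\left(2 \right)}}{16} + \frac{\log{\left(\frac{9}{2} \right)}}{16}.

Antiderivative: F(x) = \frac{\log{\left(x \right)}}{16} - \frac{\log{\left(x + 4 \right)}}{16}; value = - \frac{\log{\left(\frac{11}{2} \right)}}{16} + \frac{\log{\left(\frac{3}{2} \right)}}{16} + \frac{\log{\left(2 \right)}}{16} + \frac{\log{\left(\frac{9}{2} \right)}}{16}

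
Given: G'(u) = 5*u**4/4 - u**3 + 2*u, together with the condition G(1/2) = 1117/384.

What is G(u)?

G(u) = u**5/4 - u**4/4 + u**2 + 8/3

The integrand splits into summands that can be handled one at a time.
A general antiderivative is u**5/4 - u**4/4 + u**2 + 5/3 + C.
The condition gives C = 1117/384 - (733/384) = 1.
So G(u) = u**5/4 - u**4/4 + u**2 + 8/3.
Check: d/du[u**5/4 - u**4/4 + u**2 + 8/3] = 5*u**4/4 - u**3 + 2*u = G'(u).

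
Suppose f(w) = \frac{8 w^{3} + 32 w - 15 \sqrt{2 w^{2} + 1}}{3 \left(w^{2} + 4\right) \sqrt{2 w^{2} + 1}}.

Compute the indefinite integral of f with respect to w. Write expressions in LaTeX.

F(w) = - \frac{- 8 \sqrt{2 w^{2} + 1} + 15 \operatorname{atan}{\left(\frac{w}{2} \right)}}{6} + C

A first test for any F(w): its w-derivative must equal f(w) identically.
Check: d/dw[- \frac{- 8 \sqrt{2 w^{2} + 1} + 15 \operatorname{atan}{\left(\frac{w}{2} \right)}}{6}] = \frac{8 w^{3} + 32 w - 15 \sqrt{2 w^{2} + 1}}{3 w^{2} \sqrt{2 w^{2} + 1} + 12 \sqrt{2 w^{2} + 1}}, which equals f(w).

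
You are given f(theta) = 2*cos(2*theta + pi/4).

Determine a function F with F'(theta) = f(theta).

An antiderivative is F(theta) = sin(2*theta + pi/4).

Any candidate F(theta) must reproduce f(theta) exactly when differentiated.
Check: d/dtheta[sin(2*theta + pi/4)] = 2*cos(2*theta + pi/4) = f(theta).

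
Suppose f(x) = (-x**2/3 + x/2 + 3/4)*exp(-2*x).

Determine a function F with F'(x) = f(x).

Recognize the product-rule pattern: f = u'v + uv' with u = x**2/6 - x/12 - 5/12, v = exp(-2*x), so integration by parts undoes it.
Check: d/dx[(2*x**2 - x - 5)*exp(-2*x)/12] = (-4*x**2 + 6*x + 9)*exp(-2*x)/12, which equals f(x).

An antiderivative is F(x) = (2*x**2 - x - 5)*exp(-2*x)/12.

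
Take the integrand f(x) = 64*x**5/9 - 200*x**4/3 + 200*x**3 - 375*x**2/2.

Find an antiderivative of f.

An antiderivative is F(x) = x**3*(4*x - 15)**3/54.

f matches the chain-rule pattern g'(h)*h' with inner function h(x) = 4*x**2/3 - 5*x; substituting u = h(x) collapses the integral.
Check: d/dx[x**3*(4*x - 15)**3/54] = 64*x**5/9 - 200*x**4/3 + 200*x**3 - 375*x**2/2 = f(x).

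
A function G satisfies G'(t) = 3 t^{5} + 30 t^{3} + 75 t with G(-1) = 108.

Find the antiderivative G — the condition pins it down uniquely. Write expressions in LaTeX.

G'(t) matches the chain-rule pattern g'(h)*h' with inner function h(t) = - \frac{t^{2}}{2} - \frac{5}{2}; substituting u = h(t) collapses the integral.
A general antiderivative is - 4 \left(- \frac{t^{2}}{2} - \frac{5}{2}\right)^{3} + C.
The condition gives C = 108 - (108) = 0.
So G(t) = \frac{t^{6}}{2} + \frac{15 t^{4}}{2} + \frac{75 t^{2}}{2} + \frac{125}{2}.
Check: d/dt[\frac{t^{6}}{2} + \frac{15 t^{4}}{2} + \frac{75 t^{2}}{2} + \frac{125}{2}] = 3 t^{5} + 30 t^{3} + 75 t = G'(t).

G(t) = \frac{t^{6}}{2} + \frac{15 t^{4}}{2} + \frac{75 t^{2}}{2} + \frac{125}{2}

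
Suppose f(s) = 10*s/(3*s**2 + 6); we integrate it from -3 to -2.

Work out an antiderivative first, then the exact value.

Antiderivative: F(s) = 5*log(3*s**2 + 6)/3; value = -5*log(33)/3 + 5*log(18)/3

The substitution u = 3*s**2 + 6 works: f is exactly (dF/du)*(du/ds) for that inner function.
F(s) = 5*log(3*s**2 + 6)/3 is an antiderivative of f.
Check: d/ds[5*log(3*s**2 + 6)/3] = 10*s/(3*s**2 + 6) = f(s).
F(-2) = 5*log(18)/3; F(-3) = 5*log(33)/3.
Integral = F(-2) - F(-3) = -5*log(33)/3 + 5*log(18)/3.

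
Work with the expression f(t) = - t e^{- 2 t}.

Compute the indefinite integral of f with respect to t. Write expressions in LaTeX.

F(t) = \frac{\left(2 t + 1\right) e^{- 2 t}}{4} + C

Recognize the product-rule pattern: f = u'v + uv' with u = \frac{t}{2} + \frac{1}{4}, v = e^{- 2 t}, so integration by parts undoes it.
Check: d/dt[\frac{\left(2 t + 1\right) e^{- 2 t}}{4}] = - t e^{- 2 t} = f(t).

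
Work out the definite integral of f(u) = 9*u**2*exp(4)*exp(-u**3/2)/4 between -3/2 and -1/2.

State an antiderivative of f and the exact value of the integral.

Antiderivative: F(u) = -3*exp(4)*exp(-u**3/2)/2; value = -3*exp(65/16)/2 + 3*exp(91/16)/2

The substitution w = 4 - u**3/2 works: f is exactly (dF/dw)*(dw/du) for that inner function.
F(u) = -3*exp(4)*exp(-u**3/2)/2 is an antiderivative of f.
Check: d/du[-3*exp(4)*exp(-u**3/2)/2] = 9*u**2*exp(4)*exp(-u**3/2)/4 = f(u).
F(-1/2) = -3*exp(65/16)/2; F(-3/2) = -3*exp(91/16)/2.
Integral = F(-1/2) - F(-3/2) = -3*exp(65/16)/2 + 3*exp(91/16)/2.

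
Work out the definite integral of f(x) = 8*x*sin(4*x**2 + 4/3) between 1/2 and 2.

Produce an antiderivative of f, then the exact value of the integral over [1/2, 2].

Antiderivative: F(x) = -cos(4*x**2 + 4/3); value = cos(7/3) - cos(52/3)

The substitution u = 4*x**2 + 4/3 works: f is exactly (dF/du)*(du/dx) for that inner function.
F(x) = -cos(4*x**2 + 4/3) is an antiderivative of f.
Check: d/dx[-cos(4*x**2 + 4/3)] = 8*x*sin(4*x**2 + 4/3) = f(x).
F(2) = -cos(52/3); F(1/2) = -cos(7/3).
Integral = F(2) - F(1/2) = cos(7/3) - cos(52/3).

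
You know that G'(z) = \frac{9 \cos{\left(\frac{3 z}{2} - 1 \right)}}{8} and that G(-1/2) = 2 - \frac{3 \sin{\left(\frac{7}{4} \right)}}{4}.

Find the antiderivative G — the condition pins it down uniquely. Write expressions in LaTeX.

Since d/dz undoes antidifferentiation here, G(z) must give back the stated G'(z).
A general antiderivative is \frac{3 \sin{\left(\frac{3 z}{2} - 1 \right)}}{4} + C.
The condition gives C = 2 - \frac{3 \sin{\left(\frac{7}{4} \right)}}{4} - (- \frac{3 \sin{\left(\frac{7}{4} \right)}}{4}) = 2.
So G(z) = \frac{3 \sin{\left(\frac{3 z}{2} - 1 \right)} + 8}{4}.
Check: d/dz[\frac{3 \sin{\left(\frac{3 z}{2} - 1 \right)} + 8}{4}] = \frac{9 \cos{\left(\frac{3 z}{2} - 1 \right)}}{8} = G'(z).

G(z) = \frac{3 \sin{\left(\frac{3 z}{2} - 1 \right)} + 8}{4}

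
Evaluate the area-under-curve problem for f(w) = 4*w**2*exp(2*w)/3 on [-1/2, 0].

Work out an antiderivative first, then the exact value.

Antiderivative: F(w) = 2*w**2*exp(2*w)/3 - 2*w*exp(2*w)/3 + exp(2*w)/3; value = 1/3 - 5*exp(-1)/6

Recognize the product-rule pattern: f = u'v + uv' with u = 2*w**2/3 - 2*w/3 + 1/3, v = exp(2*w), so integration by parts undoes it.
F(w) = 2*w**2*exp(2*w)/3 - 2*w*exp(2*w)/3 + exp(2*w)/3 is an antiderivative of f.
Check: d/dw[2*w**2*exp(2*w)/3 - 2*w*exp(2*w)/3 + exp(2*w)/3] = 4*w**2*exp(2*w)/3 = f(w).
F(0) = 1/3; F(-1/2) = 5*exp(-1)/6.
Integral = F(0) - F(-1/2) = 1/3 - 5*exp(-1)/6.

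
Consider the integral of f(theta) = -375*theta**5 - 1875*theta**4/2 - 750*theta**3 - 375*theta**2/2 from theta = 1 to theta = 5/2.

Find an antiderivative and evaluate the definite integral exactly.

Antiderivative: F(theta) = -125*theta**3*(theta + 1)**3/2; value = -5295375/128

The substitution u = 5*theta**2/2 + 5*theta/2 works: f is exactly (dF/du)*(du/dtheta) for that inner function.
F(theta) = -125*theta**3*(theta + 1)**3/2 is an antiderivative of f.
Check: d/dtheta[-125*theta**3*(theta + 1)**3/2] = -375*theta**5 - 1875*theta**4/2 - 750*theta**3 - 375*theta**2/2 = f(theta).
F(5/2) = -5359375/128; F(1) = -500.
Integral = F(5/2) - F(1) = -5295375/128.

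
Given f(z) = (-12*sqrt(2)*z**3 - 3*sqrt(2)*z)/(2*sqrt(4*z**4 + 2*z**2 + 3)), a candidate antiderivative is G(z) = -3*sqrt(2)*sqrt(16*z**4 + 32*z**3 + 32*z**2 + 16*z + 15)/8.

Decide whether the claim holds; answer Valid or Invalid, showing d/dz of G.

d/dz[G] = (-12*sqrt(2)*z**3 - 18*sqrt(2)*z**2 - 12*sqrt(2)*z - 3*sqrt(2))/sqrt(16*z**4 + 32*z**3 + 32*z**2 + 16*z + 15)
d/dz[G] - f(z) = (-24*sqrt(2)*z**3*sqrt(4*z**4 + 2*z**2 + 3) + 12*sqrt(2)*z**3*sqrt(16*z**4 + 32*z**3 + 32*z**2 + 16*z + 15) - 36*sqrt(2)*z**2*sqrt(4*z**4 + 2*z**2 + 3) - 24*sqrt(2)*z*sqrt(4*z**4 + 2*z**2 + 3) + 3*sqrt(2)*z*sqrt(16*z**4 + 32*z**3 + 32*z**2 + 16*z + 15) - 6*sqrt(2)*sqrt(4*z**4 + 2*z**2 + 3))/(2*sqrt(4*z**4 + 2*z**2 + 3)*sqrt(16*z**4 + 32*z**3 + 32*z**2 + 16*z + 15)) != 0.

Invalid: d/dz[G] - f = (-24*sqrt(2)*z**3*sqrt(4*z**4 + 2*z**2 + 3) + 12*sqrt(2)*z**3*sqrt(16*z**4 + 32*z**3 + 32*z**2 + 16*z + 15) - 36*sqrt(2)*z**2*sqrt(4*z**4 + 2*z**2 + 3) - 24*sqrt(2)*z*sqrt(4*z**4 + 2*z**2 + 3) + 3*sqrt(2)*z*sqrt(16*z**4 + 32*z**3 + 32*z**2 + 16*z + 15) - 6*sqrt(2)*sqrt(4*z**4 + 2*z**2 + 3))/(2*sqrt(4*z**4 + 2*z**2 + 3)*sqrt(16*z**4 + 32*z**3 + 32*z**2 + 16*z + 15)), which is not 0.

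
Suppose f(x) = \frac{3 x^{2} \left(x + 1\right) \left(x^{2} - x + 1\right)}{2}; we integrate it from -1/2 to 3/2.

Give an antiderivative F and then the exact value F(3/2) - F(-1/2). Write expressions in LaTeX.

A first test for any F(x): its x-derivative must equal f(x) identically.
F(x) = \frac{x^{6}}{4} + \frac{x^{3}}{2} is an antiderivative of f.
Check: d/dx[\frac{x^{6}}{4} + \frac{x^{3}}{2}] = \frac{3 x^{5}}{2} + \frac{3 x^{2}}{2}, which equals f(x).
F(3/2) = \frac{1161}{256}; F(-1/2) = - \frac{15}{256}.
Integral = F(3/2) - F(-1/2) = \frac{147}{32}.

Antiderivative: F(x) = \frac{x^{6}}{4} + \frac{x^{3}}{2}; value = \frac{147}{32}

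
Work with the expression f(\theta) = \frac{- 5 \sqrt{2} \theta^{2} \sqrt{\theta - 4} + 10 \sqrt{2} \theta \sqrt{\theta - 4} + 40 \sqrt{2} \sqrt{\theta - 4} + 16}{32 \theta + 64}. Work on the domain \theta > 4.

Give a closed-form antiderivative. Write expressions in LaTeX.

For F(\theta) to be correct the identity F'(\theta) - f(\theta) = 0 must hold.
Check: d/d\theta[\frac{\sqrt{2} \left(- \theta^{2} \sqrt{\theta - 4} + 8 \theta \sqrt{\theta - 4} - 16 \sqrt{\theta - 4} + 4 \sqrt{2} \log{\left(\frac{\theta}{2} + 1 \right)} + 4 \sqrt{2} \log{\left(3 \right)}\right)}{16}] = \frac{- 5 \sqrt{2} \theta^{3} + 30 \sqrt{2} \theta^{2} + 16 \sqrt{\theta - 4} - 160 \sqrt{2}}{32 \theta \sqrt{\theta - 4} + 64 \sqrt{\theta - 4}}, which equals f(\theta).

An antiderivative is F(\theta) = \frac{\sqrt{2} \left(- \theta^{2} \sqrt{\theta - 4} + 8 \theta \sqrt{\theta - 4} - 16 \sqrt{\theta - 4} + 4 \sqrt{2} \log{\left(\frac{\theta}{2} + 1 \right)} + 4 \sqrt{2} \log{\left(3 \right)}\right)}{16}.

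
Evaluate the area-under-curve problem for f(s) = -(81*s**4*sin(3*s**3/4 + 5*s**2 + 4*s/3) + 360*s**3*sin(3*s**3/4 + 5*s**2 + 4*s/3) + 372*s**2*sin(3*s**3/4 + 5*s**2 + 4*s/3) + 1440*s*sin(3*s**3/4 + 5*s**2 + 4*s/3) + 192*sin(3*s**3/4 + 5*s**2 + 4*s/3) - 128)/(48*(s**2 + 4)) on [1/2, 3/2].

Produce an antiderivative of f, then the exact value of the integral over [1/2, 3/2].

Antiderivative: F(s) = 3*cos(3*s**3/4 + 5*s**2 + 4*s/3)/4 + 4*atan(s/2)/3; value = 3*cos(505/32)/4 - 4*atan(1/4)/3 - 3*cos(193/96)/4 + 4*atan(3/4)/3

For F(s) to be correct the identity F'(s) - f(s) = 0 must hold.
F(s) = 3*cos(3*s**3/4 + 5*s**2 + 4*s/3)/4 + 4*atan(s/2)/3 is an antiderivative of f.
Check: d/ds[3*cos(3*s**3/4 + 5*s**2 + 4*s/3)/4 + 4*atan(s/2)/3] = (-81*s**4*sin(3*s**3/4 + 5*s**2 + 4*s/3) - 360*s**3*sin(3*s**3/4 + 5*s**2 + 4*s/3) - 372*s**2*sin(3*s**3/4 + 5*s**2 + 4*s/3) - 1440*s*sin(3*s**3/4 + 5*s**2 + 4*s/3) - 192*sin(3*s**3/4 + 5*s**2 + 4*s/3) + 128)/(48*s**2 + 192), which equals f(s).
F(3/2) = 3*cos(505/32)/4 + 4*atan(3/4)/3; F(1/2) = 3*cos(193/96)/4 + 4*atan(1/4)/3.
Integral = F(3/2) - F(1/2) = 3*cos(505/32)/4 - 4*atan(1/4)/3 - 3*cos(193/96)/4 + 4*atan(3/4)/3.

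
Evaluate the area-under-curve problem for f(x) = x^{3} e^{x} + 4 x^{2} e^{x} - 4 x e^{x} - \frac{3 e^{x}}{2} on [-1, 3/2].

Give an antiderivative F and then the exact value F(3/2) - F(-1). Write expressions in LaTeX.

Antiderivative: F(x) = x^{3} e^{x} + x^{2} e^{x} - 6 x e^{x} + \frac{9 e^{x}}{2}; value = - \frac{21}{2 e} + \frac{9 e^{\frac{3}{2}}}{8}

f has the shape u'v + uv' for u = x^{3} + x^{2} - 6 x + \frac{9}{2} and v = e^{x} — it is the derivative of the product u*v.
F(x) = x^{3} e^{x} + x^{2} e^{x} - 6 x e^{x} + \frac{9 e^{x}}{2} is an antiderivative of f.
Check: d/dx[x^{3} e^{x} + x^{2} e^{x} - 6 x e^{x} + \frac{9 e^{x}}{2}] = x^{3} e^{x} + 4 x^{2} e^{x} - 4 x e^{x} - \frac{3 e^{x}}{2} = f(x).
F(3/2) = \frac{9 e^{\frac{3}{2}}}{8}; F(-1) = \frac{21}{2 e}.
Integral = F(3/2) - F(-1) = - \frac{21}{2 e} + \frac{9 e^{\frac{3}{2}}}{8}.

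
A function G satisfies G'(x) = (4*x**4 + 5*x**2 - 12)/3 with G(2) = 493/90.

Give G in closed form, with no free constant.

A candidate passes only if d/dx[G] lands on the given G'(x) exactly.
A general antiderivative is 4*x**5/15 + 5*x**3/9 - 4*x + C.
The condition gives C = 493/90 - (224/45) = 1/2.
So G(x) = 4*x**5/15 + 5*x**3/9 - 4*x + 1/2.
Check: d/dx[4*x**5/15 + 5*x**3/9 - 4*x + 1/2] = 4*x**4/3 + 5*x**2/3 - 4, which equals G'(x).

G(x) = 4*x**5/15 + 5*x**3/9 - 4*x + 1/2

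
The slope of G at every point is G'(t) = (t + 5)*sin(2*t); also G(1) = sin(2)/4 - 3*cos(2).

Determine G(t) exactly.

A candidate passes only if d/dt[G] lands on the given G'(t) exactly.
A general antiderivative is -t*cos(2*t)/2 + sin(2*t)/4 - 5*cos(2*t)/2 + C.
The condition gives C = sin(2)/4 - 3*cos(2) - (sin(2)/4 - 3*cos(2)) = 0.
So G(t) = -(2*t*cos(2*t) - sin(2*t) + 10*cos(2*t))/4.
Check: d/dt[-(2*t*cos(2*t) - sin(2*t) + 10*cos(2*t))/4] = t*sin(2*t) + 5*sin(2*t), which equals G'(t).

G(t) = -(2*t*cos(2*t) - sin(2*t) + 10*cos(2*t))/4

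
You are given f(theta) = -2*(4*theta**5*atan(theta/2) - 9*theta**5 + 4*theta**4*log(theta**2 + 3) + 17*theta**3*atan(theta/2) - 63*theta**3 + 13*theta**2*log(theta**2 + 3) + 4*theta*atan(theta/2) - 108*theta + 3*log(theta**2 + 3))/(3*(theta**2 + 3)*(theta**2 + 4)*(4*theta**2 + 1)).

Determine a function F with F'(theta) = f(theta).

An antiderivative is F(theta) = -log(theta**2 + 3)*atan(theta/2)/3 + 3*log(4*theta**2 + 1)/4.

An antiderivative F(theta) passes only if d/dtheta[F] lands on f(theta) exactly.
Check: d/dtheta[-log(theta**2 + 3)*atan(theta/2)/3 + 3*log(4*theta**2 + 1)/4] = (-8*theta**5*atan(theta/2) + 18*theta**5 - 8*theta**4*log(theta**2 + 3) - 34*theta**3*atan(theta/2) + 126*theta**3 - 26*theta**2*log(theta**2 + 3) - 8*theta*atan(theta/2) + 216*theta - 6*log(theta**2 + 3))/(12*theta**6 + 87*theta**4 + 165*theta**2 + 36), which equals f(theta).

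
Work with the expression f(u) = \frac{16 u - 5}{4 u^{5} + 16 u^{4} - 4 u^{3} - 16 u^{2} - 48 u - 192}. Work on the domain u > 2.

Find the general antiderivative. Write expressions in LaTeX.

F(u) = \frac{9 \log{\left(u - 2 \right)}}{224} + \frac{37 \log{\left(u + 2 \right)}}{224} - \frac{23 \log{\left(u + 4 \right)}}{304} - \frac{69 \log{\left(u^{2} + 3 \right)}}{1064} - \frac{\sqrt{3} \operatorname{atan}{\left(\frac{\sqrt{3} u}{3} \right)}}{57} + C

Factor the denominator (4 \left(u - 2\right) \left(u + 2\right) \left(u + 4\right) \left(u^{2} + 3\right)) and decompose: f = - \frac{69 u + 28}{532 \left(u^{2} + 3\right)} - \frac{23}{304 \left(u + 4\right)} + \frac{37}{224 \left(u + 2\right)} + \frac{9}{224 \left(u - 2\right)}; each piece integrates to a log, atan, or power term.
Check: d/du[\frac{9 \log{\left(u - 2 \right)}}{224} + \frac{37 \log{\left(u + 2 \right)}}{224} - \frac{23 \log{\left(u + 4 \right)}}{304} - \frac{69 \log{\left(u^{2} + 3 \right)}}{1064} - \frac{\sqrt{3} \operatorname{atan}{\left(\frac{\sqrt{3} u}{3} \right)}}{57}] = \frac{16 u - 5}{4 u^{5} + 16 u^{4} - 4 u^{3} - 16 u^{2} - 48 u - 192} = f(u).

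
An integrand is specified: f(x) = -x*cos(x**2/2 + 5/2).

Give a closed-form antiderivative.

The substitution u = x**2/2 + 5/2 works: f is exactly (dF/du)*(du/dx) for that inner function.
Check: d/dx[-sin(x**2/2 + 5/2)] = -x*cos(x**2/2 + 5/2) = f(x).

An antiderivative is F(x) = -sin(x**2/2 + 5/2).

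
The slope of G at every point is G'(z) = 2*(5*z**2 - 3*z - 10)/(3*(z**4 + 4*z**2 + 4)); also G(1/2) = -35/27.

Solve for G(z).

G(z) = -(z + 3)*(3*z + 1)/(3*(z**2 + 2))

Recognize the product-rule pattern: G'(z) = u'v + uv' with u = 1/(z**2/2 + 1), v = 1/2 - 5*z/3, so integration by parts undoes it.
A general antiderivative is (1/2 - 5*z/3)/(z**2/2 + 1) + C.
The condition gives C = -35/27 - (-8/27) = -1.
So G(z) = -(z + 3)*(3*z + 1)/(3*(z**2 + 2)).
Check: d/dz[-(z + 3)*(3*z + 1)/(3*(z**2 + 2))] = (10*z**2 - 6*z - 20)/(3*z**4 + 12*z**2 + 12), which equals G'(z).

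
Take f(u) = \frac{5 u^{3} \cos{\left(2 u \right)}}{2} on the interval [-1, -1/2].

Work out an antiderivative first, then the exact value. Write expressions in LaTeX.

Antiderivative: F(u) = \frac{5 u^{3} \sin{\left(2 u \right)}}{4} + \frac{15 u^{2} \cos{\left(2 u \right)}}{8} - \frac{15 u \sin{\left(2 u \right)}}{8} - \frac{15 \cos{\left(2 u \right)}}{16}; value = - \frac{25 \sin{\left(1 \right)}}{32} - \frac{15 \cos{\left(1 \right)}}{32} - \frac{15 \cos{\left(2 \right)}}{16} + \frac{5 \sin{\left(2 \right)}}{8}

Since d/du undoes antidifferentiation here, F'(u) = f(u) is required of F(u).
F(u) = \frac{5 u^{3} \sin{\left(2 u \right)}}{4} + \frac{15 u^{2} \cos{\left(2 u \right)}}{8} - \frac{15 u \sin{\left(2 u \right)}}{8} - \frac{15 \cos{\left(2 u \right)}}{16} is an antiderivative of f.
Check: d/du[\frac{5 u^{3} \sin{\left(2 u \right)}}{4} + \frac{15 u^{2} \cos{\left(2 u \right)}}{8} - \frac{15 u \sin{\left(2 u \right)}}{8} - \frac{15 \cos{\left(2 u \right)}}{16}] = \frac{5 u^{3} \cos{\left(2 u \right)}}{2} = f(u).
F(-1/2) = - \frac{25 \sin{\left(1 \right)}}{32} - \frac{15 \cos{\left(1 \right)}}{32}; F(-1) = - \frac{5 \sin{\left(2 \right)}}{8} + \frac{15 \cos{\left(2 \right)}}{16}.
Integral = F(-1/2) - F(-1) = - \frac{25 \sin{\left(1 \right)}}{32} - \frac{15 \cos{\left(1 \right)}}{32} - \frac{15 \cos{\left(2 \right)}}{16} + \frac{5 \sin{\left(2 \right)}}{8}.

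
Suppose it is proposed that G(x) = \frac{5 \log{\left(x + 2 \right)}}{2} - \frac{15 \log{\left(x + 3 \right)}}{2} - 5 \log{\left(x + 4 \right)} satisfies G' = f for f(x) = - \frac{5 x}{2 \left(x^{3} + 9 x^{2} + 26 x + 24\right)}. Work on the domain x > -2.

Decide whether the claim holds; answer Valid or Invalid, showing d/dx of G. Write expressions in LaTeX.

d/dx[G] = \frac{- 20 x^{2} - 105 x - 120}{2 x^{3} + 18 x^{2} + 52 x + 48}
d/dx[G] - f(x) = - \frac{10}{x + 4} != 0.

Invalid: d/dx[G] - f = - \frac{10}{x + 4}, which is not 0.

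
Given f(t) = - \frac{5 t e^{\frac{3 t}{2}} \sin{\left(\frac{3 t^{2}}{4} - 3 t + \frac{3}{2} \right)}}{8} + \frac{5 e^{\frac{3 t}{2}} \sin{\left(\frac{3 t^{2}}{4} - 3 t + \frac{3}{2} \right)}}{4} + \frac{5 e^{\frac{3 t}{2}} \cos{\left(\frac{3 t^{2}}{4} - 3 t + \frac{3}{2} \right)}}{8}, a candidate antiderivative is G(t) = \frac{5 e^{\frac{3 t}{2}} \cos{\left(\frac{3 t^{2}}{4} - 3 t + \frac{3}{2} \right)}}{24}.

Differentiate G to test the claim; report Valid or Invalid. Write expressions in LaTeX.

Invalid: d/dt[G] - f = \frac{5 t e^{\frac{3 t}{2}} \sin{\left(\frac{3 t^{2}}{4} - 3 t + \frac{3}{2} \right)}}{16} - \frac{5 e^{\frac{3 t}{2}} \sin{\left(\frac{3 t^{2}}{4} - 3 t + \frac{3}{2} \right)}}{8} - \frac{5 e^{\frac{3 t}{2}} \cos{\left(\frac{3 t^{2}}{4} - 3 t + \frac{3}{2} \right)}}{16}, which is not 0.

d/dt[G] = - \frac{5 t e^{\frac{3 t}{2}} \sin{\left(\frac{3 t^{2}}{4} - 3 t + \frac{3}{2} \right)}}{16} + \frac{5 e^{\frac{3 t}{2}} \sin{\left(\frac{3 t^{2}}{4} - 3 t + \frac{3}{2} \right)}}{8} + \frac{5 e^{\frac{3 t}{2}} \cos{\left(\frac{3 t^{2}}{4} - 3 t + \frac{3}{2} \right)}}{16}
d/dt[G] - f(t) = \frac{5 t e^{\frac{3 t}{2}} \sin{\left(\frac{3 t^{2}}{4} - 3 t + \frac{3}{2} \right)}}{16} - \frac{5 e^{\frac{3 t}{2}} \sin{\left(\frac{3 t^{2}}{4} - 3 t + \frac{3}{2} \right)}}{8} - \frac{5 e^{\frac{3 t}{2}} \cos{\left(\frac{3 t^{2}}{4} - 3 t + \frac{3}{2} \right)}}{16} != 0.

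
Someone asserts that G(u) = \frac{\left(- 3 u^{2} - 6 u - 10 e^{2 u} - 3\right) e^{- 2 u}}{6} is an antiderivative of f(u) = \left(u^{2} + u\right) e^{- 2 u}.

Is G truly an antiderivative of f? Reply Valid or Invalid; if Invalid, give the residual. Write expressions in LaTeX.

d/du[G] = \left(u^{2} + u\right) e^{- 2 u}
This equals f(u) exactly, so the claim holds.

Valid - differentiating G returns exactly f.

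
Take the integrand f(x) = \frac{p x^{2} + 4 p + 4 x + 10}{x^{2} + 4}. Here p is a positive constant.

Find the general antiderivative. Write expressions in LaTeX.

A candidate is checked by its d/dx: the result must match f(x).
Check: d/dx[p x + 2 \log{\left(\frac{x^{2}}{2} + 2 \right)} + 5 \operatorname{atan}{\left(\frac{x}{2} \right)}] = \frac{p x^{2} + 4 p + 4 x + 10}{x^{2} + 4} = f(x).

F(x) = p x + 2 \log{\left(\frac{x^{2}}{2} + 2 \right)} + 5 \operatorname{atan}{\left(\frac{x}{2} \right)} + C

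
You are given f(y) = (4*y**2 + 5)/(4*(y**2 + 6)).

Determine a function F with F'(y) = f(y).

An antiderivative F(y) passes only if d/dy[F] lands on f(y) exactly.
Check: d/dy[(24*y - 19*sqrt(6)*atan(sqrt(6)*y/6))/24] = (4*y**2 + 5)/(4*y**2 + 24), which equals f(y).

An antiderivative is F(y) = (24*y - 19*sqrt(6)*atan(sqrt(6)*y/6))/24.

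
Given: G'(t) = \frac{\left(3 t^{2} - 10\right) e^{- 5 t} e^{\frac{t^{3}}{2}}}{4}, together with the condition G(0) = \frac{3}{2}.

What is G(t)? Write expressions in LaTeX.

G'(t) matches the chain-rule pattern g'(h)*h' with inner function h(t) = \frac{t^{3}}{2} - 5 t; substituting u = h(t) collapses the integral.
A general antiderivative is \frac{e^{\frac{t^{3}}{2} - 5 t}}{2} + C.
The condition gives C = \frac{3}{2} - (\frac{1}{2}) = 1.
So G(t) = 1 + \frac{e^{- 5 t} e^{\frac{t^{3}}{2}}}{2}.
Check: d/dt[1 + \frac{e^{- 5 t} e^{\frac{t^{3}}{2}}}{2}] = \frac{\left(3 t^{2} e^{\frac{t^{3}}{2}} - 10 e^{\frac{t^{3}}{2}}\right) e^{- 5 t}}{4}, which equals G'(t).

G(t) = 1 + \frac{e^{- 5 t} e^{\frac{t^{3}}{2}}}{2}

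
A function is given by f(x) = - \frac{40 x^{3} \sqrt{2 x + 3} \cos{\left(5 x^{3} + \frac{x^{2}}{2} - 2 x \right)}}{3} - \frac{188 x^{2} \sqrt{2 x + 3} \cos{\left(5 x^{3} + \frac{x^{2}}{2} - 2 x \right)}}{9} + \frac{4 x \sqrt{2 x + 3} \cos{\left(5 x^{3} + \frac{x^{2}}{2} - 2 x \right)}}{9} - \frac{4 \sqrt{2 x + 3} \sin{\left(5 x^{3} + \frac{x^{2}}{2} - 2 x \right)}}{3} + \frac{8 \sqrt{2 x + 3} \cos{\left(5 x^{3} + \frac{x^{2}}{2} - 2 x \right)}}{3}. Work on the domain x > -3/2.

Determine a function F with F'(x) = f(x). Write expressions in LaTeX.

f has the shape u'v + uv' for u = - \frac{4 \left(2 x + 3\right)^{\frac{3}{2}}}{9} and v = \sin{\left(5 x^{3} + \frac{x^{2}}{2} - 2 x \right)} — it is the derivative of the product u*v.
Check: d/dx[- \frac{4 \left(2 x + 3\right)^{\frac{3}{2}} \sin{\left(5 x^{3} + \frac{x^{2}}{2} - 2 x \right)}}{9}] = - \frac{40 x^{3} \sqrt{2 x + 3} \cos{\left(5 x^{3} + \frac{x^{2}}{2} - 2 x \right)}}{3} - \frac{188 x^{2} \sqrt{2 x + 3} \cos{\left(5 x^{3} + \frac{x^{2}}{2} - 2 x \right)}}{9} + \frac{4 x \sqrt{2 x + 3} \cos{\left(5 x^{3} + \frac{x^{2}}{2} - 2 x \right)}}{9} - \frac{4 \sqrt{2 x + 3} \sin{\left(5 x^{3} + \frac{x^{2}}{2} - 2 x \right)}}{3} + \frac{8 \sqrt{2 x + 3} \cos{\left(5 x^{3} + \frac{x^{2}}{2} - 2 x \right)}}{3} = f(x).

An antiderivative is F(x) = - \frac{4 \left(2 x + 3\right)^{\frac{3}{2}} \sin{\left(5 x^{3} + \frac{x^{2}}{2} - 2 x \right)}}{9}.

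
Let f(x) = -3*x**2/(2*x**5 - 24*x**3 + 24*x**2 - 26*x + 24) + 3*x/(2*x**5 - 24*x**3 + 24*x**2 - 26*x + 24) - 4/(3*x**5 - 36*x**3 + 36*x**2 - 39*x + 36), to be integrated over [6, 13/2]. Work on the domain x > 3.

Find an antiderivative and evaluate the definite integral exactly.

Antiderivative: F(x) = (-1054*log(x - 3) + 952*log(x - 1) - 752*log(x + 4) + 427*log(x**2 + 1) - 798*atan(x))/14280; value = -94*log(21/2)/1785 - 61*log(37)/2040 - log(5)/15 - 31*log(7/2)/420 - 19*atan(13/2)/340 + 19*atan(6)/340 + 31*log(3)/420 + 61*log(173/4)/2040 + log(11/2)/15 + 94*log(10)/1785

The denominator factors as 6*(x - 3)*(x - 1)*(x + 4)*(x**2 + 1); partial fractions split f into directly integrable pieces: (61*x - 57)/(1020*(x**2 + 1)) - 94/(1785*(x + 4)) + 1/(15*(x - 1)) - 31/(420*(x - 3)).
F(x) = (-1054*log(x - 3) + 952*log(x - 1) - 752*log(x + 4) + 427*log(x**2 + 1) - 798*atan(x))/14280 is an antiderivative of f.
Check: d/dx[(-1054*log(x - 3) + 952*log(x - 1) - 752*log(x + 4) + 427*log(x**2 + 1) - 798*atan(x))/14280] = (-9*x**2 + 9*x - 8)/(6*x**5 - 72*x**3 + 72*x**2 - 78*x + 72), which equals f(x).
F(13/2) = -94*log(21/2)/1785 - 31*log(7/2)/420 - 19*atan(13/2)/340 + 61*log(173/4)/2040 + log(11/2)/15; F(6) = -94*log(10)/1785 - 31*log(3)/420 - 19*atan(6)/340 + log(5)/15 + 61*log(37)/2040.
Integral = F(13/2) - F(6) = -94*log(21/2)/1785 - 61*log(37)/2040 - log(5)/15 - 31*log(7/2)/420 - 19*atan(13/2)/340 + 19*atan(6)/340 + 31*log(3)/420 + 61*log(173/4)/2040 + log(11/2)/15 + 94*log(10)/1785.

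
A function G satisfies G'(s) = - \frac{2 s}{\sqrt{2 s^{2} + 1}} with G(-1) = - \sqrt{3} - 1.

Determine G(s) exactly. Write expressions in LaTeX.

G(s) = - \sqrt{2 s^{2} + 1} - 1

The substitution u = 2 s^{2} + 1 works: G'(s) is exactly (dG/du)*(du/ds) for that inner function.
A general antiderivative is - \sqrt{2 s^{2} + 1} + C.
The condition gives C = - \sqrt{3} - 1 - (- \sqrt{3}) = -1.
So G(s) = - \sqrt{2 s^{2} + 1} - 1.
Check: d/ds[- \sqrt{2 s^{2} + 1} - 1] = - \frac{2 s}{\sqrt{2 s^{2} + 1}} = G'(s).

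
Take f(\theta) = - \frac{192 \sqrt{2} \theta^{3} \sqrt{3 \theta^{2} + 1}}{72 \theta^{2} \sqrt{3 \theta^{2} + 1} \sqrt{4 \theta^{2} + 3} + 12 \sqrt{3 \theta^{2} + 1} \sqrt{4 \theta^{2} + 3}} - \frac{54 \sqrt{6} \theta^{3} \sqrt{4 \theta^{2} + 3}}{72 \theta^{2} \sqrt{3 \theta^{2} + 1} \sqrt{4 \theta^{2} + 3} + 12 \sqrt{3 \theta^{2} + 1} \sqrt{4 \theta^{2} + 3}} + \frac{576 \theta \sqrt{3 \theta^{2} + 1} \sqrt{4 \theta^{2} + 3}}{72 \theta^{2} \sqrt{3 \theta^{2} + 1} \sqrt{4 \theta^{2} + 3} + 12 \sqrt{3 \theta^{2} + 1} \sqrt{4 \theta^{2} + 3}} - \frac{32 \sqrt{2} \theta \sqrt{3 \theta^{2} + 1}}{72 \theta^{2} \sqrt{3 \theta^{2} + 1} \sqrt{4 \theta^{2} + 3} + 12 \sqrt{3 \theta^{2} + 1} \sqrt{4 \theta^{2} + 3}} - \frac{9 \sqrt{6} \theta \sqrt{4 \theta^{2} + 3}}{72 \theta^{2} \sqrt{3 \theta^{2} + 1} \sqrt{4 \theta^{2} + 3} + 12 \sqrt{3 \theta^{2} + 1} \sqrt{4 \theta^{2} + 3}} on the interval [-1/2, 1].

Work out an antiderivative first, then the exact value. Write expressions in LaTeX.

Antiderivative: F(\theta) = \frac{\sqrt{6} \left(- 9 \sqrt{3 \theta^{2} + 1} - 8 \sqrt{3} \sqrt{4 \theta^{2} + 3} + 24 \sqrt{6} \log{\left(2 \theta^{2} + \frac{1}{3} \right)} + 24 \sqrt{6} \log{\left(2 \right)}\right)}{36}; value = - \frac{2 \sqrt{14}}{3} - 4 \log{\left(\frac{5}{3} \right)} - \frac{\sqrt{6}}{2} + \frac{\sqrt{42}}{8} + \frac{4 \sqrt{2}}{3} + 4 \log{\left(\frac{14}{3} \right)}

The integrand splits into summands that can be handled one at a time.
F(\theta) = \frac{\sqrt{6} \left(- 9 \sqrt{3 \theta^{2} + 1} - 8 \sqrt{3} \sqrt{4 \theta^{2} + 3} + 24 \sqrt{6} \log{\left(2 \theta^{2} + \frac{1}{3} \right)} + 24 \sqrt{6} \log{\left(2 \right)}\right)}{36} is an antiderivative of f.
Check: d/d\theta[\frac{\sqrt{6} \left(- 9 \sqrt{3 \theta^{2} + 1} - 8 \sqrt{3} \sqrt{4 \theta^{2} + 3} + 24 \sqrt{6} \log{\left(2 \theta^{2} + \frac{1}{3} \right)} + 24 \sqrt{6} \log{\left(2 \right)}\right)}{36}] = \frac{- 192 \sqrt{2} \theta^{3} \sqrt{3 \theta^{2} + 1} - 54 \sqrt{6} \theta^{3} \sqrt{4 \theta^{2} + 3} + 576 \theta \sqrt{3 \theta^{2} + 1} \sqrt{4 \theta^{2} + 3} - 32 \sqrt{2} \theta \sqrt{3 \theta^{2} + 1} - 9 \sqrt{6} \theta \sqrt{4 \theta^{2} + 3}}{72 \theta^{2} \sqrt{3 \theta^{2} + 1} \sqrt{4 \theta^{2} + 3} + 12 \sqrt{3 \theta^{2} + 1} \sqrt{4 \theta^{2} + 3}}, which equals f(\theta).
F(1) = - \frac{2 \sqrt{14}}{3} - \frac{\sqrt{6}}{2} + 4 \log{\left(2 \right)} + 4 \log{\left(\frac{7}{3} \right)}; F(-1/2) = - \frac{4 \sqrt{2}}{3} - \frac{\sqrt{42}}{8} + 4 \log{\left(\frac{5}{6} \right)} + 4 \log{\left(2 \right)}.
Integral = F(1) - F(-1/2) = - \frac{2 \sqrt{14}}{3} - 4 \log{\left(\frac{5}{3} \right)} - \frac{\sqrt{6}}{2} + \frac{\sqrt{42}}{8} + \frac{4 \sqrt{2}}{3} + 4 \log{\left(\frac{14}{3} \right)}.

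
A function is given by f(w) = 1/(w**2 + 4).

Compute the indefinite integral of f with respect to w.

F(w) = atan(w/2)/2 + C

Differentiate the proposed F(w) back; it has to land on f(w) exactly.
Check: d/dw[atan(w/2)/2] = 1/(w**2 + 4) = f(w).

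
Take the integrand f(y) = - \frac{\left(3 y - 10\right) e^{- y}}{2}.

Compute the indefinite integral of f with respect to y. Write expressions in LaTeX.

f has the shape u'v + uv' for u = \frac{3 y}{2} - \frac{7}{2} and v = e^{- y} — it is the derivative of the product u*v.
Check: d/dy[\frac{\left(3 y - 7\right) e^{- y}}{2}] = \frac{\left(10 - 3 y\right) e^{- y}}{2}, which equals f(y).

F(y) = \frac{\left(3 y - 7\right) e^{- y}}{2} + C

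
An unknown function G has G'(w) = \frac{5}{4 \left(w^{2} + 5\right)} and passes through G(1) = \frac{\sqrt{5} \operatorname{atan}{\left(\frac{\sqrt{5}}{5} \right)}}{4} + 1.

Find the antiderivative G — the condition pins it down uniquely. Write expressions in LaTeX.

Whatever form G(w) takes, its d/dw must return the stated G'(w).
A general antiderivative is \frac{\sqrt{5} \operatorname{atan}{\left(\frac{\sqrt{5} w}{5} \right)}}{4} + C.
The condition gives C = \frac{\sqrt{5} \operatorname{atan}{\left(\frac{\sqrt{5}}{5} \right)}}{4} + 1 - (\frac{\sqrt{5} \operatorname{atan}{\left(\frac{\sqrt{5}}{5} \right)}}{4}) = 1.
So G(w) = \frac{\sqrt{5} \operatorname{atan}{\left(\frac{\sqrt{5} w}{5} \right)}}{4} + 1.
Check: d/dw[\frac{\sqrt{5} \operatorname{atan}{\left(\frac{\sqrt{5} w}{5} \right)}}{4} + 1] = \frac{5}{4 w^{2} + 20}, which equals G'(w).

G(w) = \frac{\sqrt{5} \operatorname{atan}{\left(\frac{\sqrt{5} w}{5} \right)}}{4} + 1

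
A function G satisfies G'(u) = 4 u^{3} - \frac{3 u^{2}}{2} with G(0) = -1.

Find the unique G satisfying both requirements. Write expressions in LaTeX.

The integrand splits into summands that can be handled one at a time.
A general antiderivative is u^{4} - \frac{u^{3}}{2} + C.
The condition gives C = -1 - (0) = -1.
So G(u) = u^{4} - \frac{u^{3}}{2} - 1.
Check: d/du[u^{4} - \frac{u^{3}}{2} - 1] = 4 u^{3} - \frac{3 u^{2}}{2} = G'(u).

G(u) = u^{4} - \frac{u^{3}}{2} - 1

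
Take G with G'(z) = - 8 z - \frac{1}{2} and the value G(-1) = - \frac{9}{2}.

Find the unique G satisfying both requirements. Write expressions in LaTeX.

G(z) = \frac{- 8 z^{2} - z - 2}{2}

Recover the given G'(z) by differentiating a candidate G(z); any mismatch rules it out.
A general antiderivative is - 4 z^{2} - \frac{z}{2} - 1 + C.
The condition gives C = - \frac{9}{2} - (- \frac{9}{2}) = 0.
So G(z) = \frac{- 8 z^{2} - z - 2}{2}.
Check: d/dz[\frac{- 8 z^{2} - z - 2}{2}] = - 8 z - \frac{1}{2} = G'(z).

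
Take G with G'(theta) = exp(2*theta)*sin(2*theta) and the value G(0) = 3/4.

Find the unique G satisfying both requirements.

G(theta) = -(-exp(2*theta)*sin(2*theta) + exp(2*theta)*cos(2*theta) - 4)/4

Whatever form G(theta) takes, its d/dtheta must return the stated G'(theta).
A general antiderivative is exp(2*theta)*sin(2*theta)/4 - exp(2*theta)*cos(2*theta)/4 + C.
The condition gives C = 3/4 - (-1/4) = 1.
So G(theta) = -(-exp(2*theta)*sin(2*theta) + exp(2*theta)*cos(2*theta) - 4)/4.
Check: d/dtheta[-(-exp(2*theta)*sin(2*theta) + exp(2*theta)*cos(2*theta) - 4)/4] = exp(2*theta)*sin(2*theta) = G'(theta).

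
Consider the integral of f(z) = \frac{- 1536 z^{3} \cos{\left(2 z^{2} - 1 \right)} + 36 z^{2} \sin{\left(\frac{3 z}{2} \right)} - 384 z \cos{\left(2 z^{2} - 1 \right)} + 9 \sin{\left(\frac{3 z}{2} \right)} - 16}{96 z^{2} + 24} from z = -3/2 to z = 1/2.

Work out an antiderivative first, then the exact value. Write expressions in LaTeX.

Recover f(z) by differentiating a candidate F(z); any mismatch rules it out.
F(z) = \frac{- 48 \sin{\left(2 z^{2} - 1 \right)} - 3 \cos{\left(\frac{3 z}{2} \right)} - 4 \operatorname{atan}{\left(2 z \right)}}{12} is an antiderivative of f.
Check: d/dz[\frac{- 48 \sin{\left(2 z^{2} - 1 \right)} - 3 \cos{\left(\frac{3 z}{2} \right)} - 4 \operatorname{atan}{\left(2 z \right)}}{12}] = \frac{- 1536 z^{3} \cos{\left(2 z^{2} - 1 \right)} + 36 z^{2} \sin{\left(\frac{3 z}{2} \right)} - 384 z \cos{\left(2 z^{2} - 1 \right)} + 9 \sin{\left(\frac{3 z}{2} \right)} - 16}{96 z^{2} + 24} = f(z).
F(1/2) = - \frac{\pi}{12} - \frac{\cos{\left(\frac{3}{4} \right)}}{4} + 4 \sin{\left(\frac{1}{2} \right)}; F(-3/2) = - \frac{\cos{\left(\frac{9}{4} \right)}}{4} + \frac{\operatorname{atan}{\left(3 \right)}}{3} - 4 \sin{\left(\frac{7}{2} \right)}.
Integral = F(1/2) - F(-3/2) = 4 \sin{\left(\frac{7}{2} \right)} - \frac{\operatorname{atan}{\left(3 \right)}}{3} - \frac{\pi}{12} - \frac{\cos{\left(\frac{3}{4} \right)}}{4} + \frac{\cos{\left(\frac{9}{4} \right)}}{4} + 4 \sin{\left(\frac{1}{2} \right)}.

Antiderivative: F(z) = \frac{- 48 \sin{\left(2 z^{2} - 1 \right)} - 3 \cos{\left(\frac{3 z}{2} \right)} - 4 \operatorname{atan}{\left(2 z \right)}}{12}; value = 4 \sin{\left(\frac{7}{2} \right)} - \frac{\operatorname{atan}{\left(3 \right)}}{3} - \frac{\pi}{12} - \frac{\cos{\left(\frac{3}{4} \right)}}{4} + \frac{\cos{\left(\frac{9}{4} \right)}}{4} + 4 \sin{\left(\frac{1}{2} \right)}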